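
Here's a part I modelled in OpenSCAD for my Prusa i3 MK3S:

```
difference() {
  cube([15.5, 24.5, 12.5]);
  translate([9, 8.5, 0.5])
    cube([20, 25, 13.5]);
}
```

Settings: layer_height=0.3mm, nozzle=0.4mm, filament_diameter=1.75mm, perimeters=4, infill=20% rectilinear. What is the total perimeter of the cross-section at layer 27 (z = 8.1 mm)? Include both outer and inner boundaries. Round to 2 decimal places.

At z = 8.1 mm: the cube (footprint 15.5×24.5) is included at this height (perimeter 80.00 mm); the cube at (9, 8.5) (footprint 20×25) is included at this height (perimeter 90.00 mm); Taking the first minus the rest: starting from the 15.5×24.5 cube, the 20×25 cube at (9, 8.5) partially overlaps it — only the 104.00 mm² overlap (of its 500.00 mm²) is removed, clipping the outline — boundary = 80.00 mm. Overall, the cross-section is a single solid region. Total boundary length (outer) = 80.00 mm.

80.00 mm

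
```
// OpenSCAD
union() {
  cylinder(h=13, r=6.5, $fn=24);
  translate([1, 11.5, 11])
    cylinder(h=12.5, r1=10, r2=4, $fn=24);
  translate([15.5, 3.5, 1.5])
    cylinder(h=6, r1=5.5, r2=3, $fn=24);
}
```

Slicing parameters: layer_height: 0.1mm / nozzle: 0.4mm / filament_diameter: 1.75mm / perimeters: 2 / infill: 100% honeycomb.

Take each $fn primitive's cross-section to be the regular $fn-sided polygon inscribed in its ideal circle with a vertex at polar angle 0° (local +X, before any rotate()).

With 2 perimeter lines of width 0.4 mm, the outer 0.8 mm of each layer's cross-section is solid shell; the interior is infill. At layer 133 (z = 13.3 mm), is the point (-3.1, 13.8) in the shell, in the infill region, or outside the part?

At z = 13.3 mm: the cylinder is not intersected at this z (z outside [0, 13]); the cone at (1, 11.5): at t=0.184 of its height the radius interpolates to r₁+(r₂−r₁)t = 8.896, giving a regular 24-gon of that circumradius; the cone at (15.5, 3.5) is not intersected at this z (z outside [1.5, 7.5]); Taking the union: only the cone at (1, 11.5) is present, so the union is just that shape — 1 connected region. Overall, the cross-section is a single solid region. The nearest boundary edge runs (-6.70, 15.95)→(-7.59, 13.80); distance from the point to it = 4.15 mm. The point is inside the cross-section and 4.15 mm from the nearest boundary — more than the 0.8 mm shell width (2 × 0.4), so it's in the infill interior.

infill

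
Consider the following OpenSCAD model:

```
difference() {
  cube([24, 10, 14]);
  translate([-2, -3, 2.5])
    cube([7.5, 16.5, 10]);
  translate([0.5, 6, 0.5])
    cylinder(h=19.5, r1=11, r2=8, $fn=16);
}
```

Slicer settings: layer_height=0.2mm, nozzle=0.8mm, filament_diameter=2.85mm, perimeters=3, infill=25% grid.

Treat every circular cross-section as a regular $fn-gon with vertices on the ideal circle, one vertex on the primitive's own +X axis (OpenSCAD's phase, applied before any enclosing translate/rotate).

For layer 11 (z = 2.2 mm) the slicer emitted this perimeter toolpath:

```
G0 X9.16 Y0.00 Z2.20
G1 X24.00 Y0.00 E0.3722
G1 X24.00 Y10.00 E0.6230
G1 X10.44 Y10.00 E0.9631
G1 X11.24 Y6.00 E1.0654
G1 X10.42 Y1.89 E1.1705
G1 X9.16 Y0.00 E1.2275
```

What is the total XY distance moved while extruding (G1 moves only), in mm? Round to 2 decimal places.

48.94 mm

Sum the Euclidean lengths of each G1 segment: total = 48.94 mm.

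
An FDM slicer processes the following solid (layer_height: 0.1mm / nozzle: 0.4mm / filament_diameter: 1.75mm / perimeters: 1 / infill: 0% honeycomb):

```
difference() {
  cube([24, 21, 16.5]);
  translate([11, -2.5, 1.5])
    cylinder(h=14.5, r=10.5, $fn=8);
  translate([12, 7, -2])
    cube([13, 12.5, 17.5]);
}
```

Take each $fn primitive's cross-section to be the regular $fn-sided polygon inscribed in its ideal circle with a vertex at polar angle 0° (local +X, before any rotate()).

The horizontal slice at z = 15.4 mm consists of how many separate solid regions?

At z = 15.4 mm: the cube is present — its section is the full 24×21 rectangle; the r=10.5 cylinder at (11, -2.5) contributes a regular 8-gon of circumradius 10.5; the cube at (12, 7) (footprint 13×12.5) is included at this height; Taking the first minus the rest: starting from the 24×21 cube, the r=10.5 cylinder at (11, -2.5) partially overlaps it — only the 106.01 mm² overlap (of its 311.83 mm²) is removed, clipping the outline; the 13×12.5 cube at (12, 7) partially overlaps it — only the 149.59 mm² overlap (of its 162.50 mm²) is removed, clipping the outline — 2 connected regions. The result has 2 disconnected regions.

2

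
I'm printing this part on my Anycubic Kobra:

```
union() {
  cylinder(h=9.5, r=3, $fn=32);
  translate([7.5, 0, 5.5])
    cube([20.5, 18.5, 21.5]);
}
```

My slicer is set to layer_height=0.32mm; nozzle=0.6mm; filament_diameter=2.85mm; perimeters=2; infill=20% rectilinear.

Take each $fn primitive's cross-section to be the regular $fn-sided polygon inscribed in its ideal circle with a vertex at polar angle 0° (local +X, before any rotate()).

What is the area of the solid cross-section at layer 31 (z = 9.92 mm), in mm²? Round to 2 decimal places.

379.25 mm²

At z = 9.92 mm: the cylinder does not reach this height (z outside [0, 9.5]); the 20.5×18.5 cube at (7.5, 0) contributes its full rectangle (area 379.25 mm²); Merging all regions: only the 20.5×18.5 cube at (7.5, 0) is present, so the union is just that shape — area = 379.25 mm². Overall, the cross-section is a single solid region. Net area = 379.25 mm².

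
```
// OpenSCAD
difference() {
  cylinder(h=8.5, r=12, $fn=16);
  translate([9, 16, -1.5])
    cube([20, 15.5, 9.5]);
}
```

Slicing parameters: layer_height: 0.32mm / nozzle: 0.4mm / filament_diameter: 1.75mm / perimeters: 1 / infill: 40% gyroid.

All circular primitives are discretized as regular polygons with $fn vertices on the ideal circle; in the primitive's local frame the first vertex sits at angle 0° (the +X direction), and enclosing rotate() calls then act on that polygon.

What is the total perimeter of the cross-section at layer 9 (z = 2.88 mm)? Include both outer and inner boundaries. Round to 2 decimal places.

74.91 mm

At z = 2.88 mm: the cylinder: section is a regular 16-gon, circumradius r=12 (perimeter = 2·16·12.000·sin(180°/16) = 74.91 mm); the cube at (9, 16) (footprint 20×15.5) is included at this height (perimeter 71.00 mm); After the difference (first − rest): starting from the r=12 cylinder, the 20×15.5 cube at (9, 16) misses the remaining region (no effect) — boundary = 74.91 mm. Overall, the cross-section is a single solid region. Total boundary length (outer) = 74.91 mm.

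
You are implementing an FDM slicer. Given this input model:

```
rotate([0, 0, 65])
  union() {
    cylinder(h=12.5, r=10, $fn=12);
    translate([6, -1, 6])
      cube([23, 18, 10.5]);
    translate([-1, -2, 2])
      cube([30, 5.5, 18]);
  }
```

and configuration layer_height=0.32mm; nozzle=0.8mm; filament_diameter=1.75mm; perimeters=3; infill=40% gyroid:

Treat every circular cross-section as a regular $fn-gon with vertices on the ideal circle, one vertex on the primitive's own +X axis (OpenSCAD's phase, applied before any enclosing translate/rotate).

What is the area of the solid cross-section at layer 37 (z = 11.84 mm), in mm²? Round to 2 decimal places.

At z = 11.84 mm: the r=10 cylinder gives a regular 12-gon of circumradius 10 (constant along its height) (area = (12/2)·10.000²·sin(360°/12) = 300.00 mm²); the 23×18 cube at (6, -1) contributes its full rectangle (area 414.00 mm²); the cube at (-1, -2) (footprint 30×5.5) is included at this height (area 165.00 mm²); Merging all regions: the regions partially overlap — summed areas 879.00 mm² minus the doubly-counted overlap 169.65 mm² gives 709.35 mm² — area = 709.35 mm²; (rotated 65° about Z; rotation is an isometry so areas/perimeters/island counts are preserved). Overall, the cross-section is a single solid region. Net area = 709.35 mm².

709.35 mm²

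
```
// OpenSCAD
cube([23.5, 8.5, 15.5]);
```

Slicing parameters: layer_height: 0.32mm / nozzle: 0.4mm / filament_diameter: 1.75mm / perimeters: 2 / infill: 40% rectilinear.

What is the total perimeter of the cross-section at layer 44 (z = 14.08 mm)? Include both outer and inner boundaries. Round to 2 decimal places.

64.00 mm

At z = 14.08 mm: the 23.5×8.5 cube contributes its full rectangle (perimeter 64.00 mm). Overall, the cross-section is a single solid region. Total boundary length (outer) = 64.00 mm.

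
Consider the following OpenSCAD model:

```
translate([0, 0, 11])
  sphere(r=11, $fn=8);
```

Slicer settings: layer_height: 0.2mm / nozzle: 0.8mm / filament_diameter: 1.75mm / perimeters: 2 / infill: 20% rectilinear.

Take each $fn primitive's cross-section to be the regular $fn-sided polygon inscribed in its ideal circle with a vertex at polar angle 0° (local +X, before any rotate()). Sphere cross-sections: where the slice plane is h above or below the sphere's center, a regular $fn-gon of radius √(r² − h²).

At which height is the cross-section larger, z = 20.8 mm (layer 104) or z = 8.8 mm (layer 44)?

Layer 104 (z = 20.8): the r=11 sphere contributes a regular 8-gon of circumradius √(11²−9.8²) = 4.996 (area = (8/2)·4.996²·sin(360°/8) = 70.60 mm²). So its area = 70.60 mm². Layer 44 (z = 8.8): the r=11 sphere slices to a regular 8-gon of circumradius 10.778 (√(r²−h²) with h=2.2 from center) (area = (8/2)·10.778²·sin(360°/8) = 328.55 mm²). So its area = 328.55 mm². Layer 44 is larger (328.55 vs 70.60 mm²).

layer 44 (z = 8.8 mm)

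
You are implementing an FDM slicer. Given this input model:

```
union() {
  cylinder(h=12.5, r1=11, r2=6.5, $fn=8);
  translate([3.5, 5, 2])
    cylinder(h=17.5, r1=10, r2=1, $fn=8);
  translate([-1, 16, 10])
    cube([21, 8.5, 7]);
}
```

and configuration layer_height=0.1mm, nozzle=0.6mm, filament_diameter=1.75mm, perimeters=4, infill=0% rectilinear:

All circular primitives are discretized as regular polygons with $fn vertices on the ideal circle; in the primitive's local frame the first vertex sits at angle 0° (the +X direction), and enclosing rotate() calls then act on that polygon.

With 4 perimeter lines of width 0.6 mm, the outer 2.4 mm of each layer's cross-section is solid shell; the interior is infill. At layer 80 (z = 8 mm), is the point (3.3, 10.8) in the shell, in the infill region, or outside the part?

At z = 8 mm: the cone contributes a regular 8-gon of circumradius 8.120 (interpolated between r1=11 and r2=6.5 at t=0.640); the cone at (3.5, 5): at t=0.343 of its height the radius interpolates to r₁+(r₂−r₁)t = 6.914, giving a regular 8-gon of that circumradius; the cube at (-1, 16) does not reach this height (z outside [10, 17]); Merging all regions: the regions partially overlap (shared area 74.86 mm²), so overlapping operands fuse into one piece — 1 connected region. Overall, the cross-section is a single solid region. The nearest boundary edge runs (-1.39, 9.89)→(3.50, 11.91); distance from the point to it = 0.95 mm. The point is inside the cross-section, 0.95 mm from the nearest boundary — within the 2.4 mm shell band (4 × 0.6).

shell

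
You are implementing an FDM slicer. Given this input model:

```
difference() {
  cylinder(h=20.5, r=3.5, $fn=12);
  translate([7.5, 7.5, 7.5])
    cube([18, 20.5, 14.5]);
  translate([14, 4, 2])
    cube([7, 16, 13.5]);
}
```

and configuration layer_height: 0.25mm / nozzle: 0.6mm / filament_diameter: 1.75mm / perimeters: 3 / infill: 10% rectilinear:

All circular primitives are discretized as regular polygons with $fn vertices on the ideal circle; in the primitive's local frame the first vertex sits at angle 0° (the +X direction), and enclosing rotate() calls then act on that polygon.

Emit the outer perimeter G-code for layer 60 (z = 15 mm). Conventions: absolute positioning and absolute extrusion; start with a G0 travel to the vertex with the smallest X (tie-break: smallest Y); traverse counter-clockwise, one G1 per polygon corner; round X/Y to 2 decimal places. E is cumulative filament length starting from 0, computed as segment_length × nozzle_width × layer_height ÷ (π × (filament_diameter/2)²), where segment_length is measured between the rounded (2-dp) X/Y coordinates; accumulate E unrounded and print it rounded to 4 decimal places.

G0 X-3.50 Y0.00 Z15.00
G1 X-3.03 Y-1.75 E0.1130
G1 X-1.75 Y-3.03 E0.2259
G1 X0.00 Y-3.50 E0.3389
G1 X1.75 Y-3.03 E0.4519
G1 X3.03 Y-1.75 E0.5648
G1 X3.50 Y0.00 E0.6778
G1 X3.03 Y1.75 E0.7908
G1 X1.75 Y3.03 E0.9037
G1 X0.00 Y3.50 E1.0167
G1 X-1.75 Y3.03 E1.1297
G1 X-3.03 Y1.75 E1.2426
G1 X-3.50 Y0.00 E1.3556

At z = 15 mm: the r=3.5 cylinder contributes a regular 12-gon of circumradius 3.5; the 18×20.5 cube at (7.5, 7.5) contributes its full rectangle; the cube at (14, 4) is present — its section is the full 7×16 rectangle; Taking the first minus the rest: starting from the r=3.5 cylinder, the 18×20.5 cube at (7.5, 7.5) misses the remaining region (no effect); the 7×16 cube at (14, 4) misses the remaining region (no effect) — 1 connected region. The outline is a single polygon with 12 vertices. Extrusion per mm of travel: 0.6 × 0.25 / (π × 0.875²) = 0.062363. Accumulating E over each segment gives final E = 1.3556.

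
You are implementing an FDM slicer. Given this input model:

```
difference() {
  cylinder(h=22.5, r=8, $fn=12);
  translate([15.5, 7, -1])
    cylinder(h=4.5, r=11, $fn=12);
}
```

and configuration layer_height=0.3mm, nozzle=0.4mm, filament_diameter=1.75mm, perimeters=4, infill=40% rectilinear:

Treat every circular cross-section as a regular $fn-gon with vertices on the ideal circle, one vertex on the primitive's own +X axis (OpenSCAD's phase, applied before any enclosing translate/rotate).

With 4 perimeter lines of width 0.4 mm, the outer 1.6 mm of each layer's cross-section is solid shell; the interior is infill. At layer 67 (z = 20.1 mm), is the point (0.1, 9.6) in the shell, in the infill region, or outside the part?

outside

At z = 20.1 mm: the r=8 cylinder contributes a regular 12-gon of circumradius 8; the cylinder at (15.5, 7) does not reach this height (z outside [-1, 3.5]); Taking the first minus the rest: none of the subtracted shapes is present at this height, so the r=8 cylinder is unchanged — 1 connected region. Overall, the cross-section is a single solid region. The nearest boundary edge runs (4.00, 6.93)→(0.00, 8.00); distance from the point to it = 1.60 mm. The point is not inside any of the regions above, so it lies outside the cross-section (1.60 mm from the nearest boundary).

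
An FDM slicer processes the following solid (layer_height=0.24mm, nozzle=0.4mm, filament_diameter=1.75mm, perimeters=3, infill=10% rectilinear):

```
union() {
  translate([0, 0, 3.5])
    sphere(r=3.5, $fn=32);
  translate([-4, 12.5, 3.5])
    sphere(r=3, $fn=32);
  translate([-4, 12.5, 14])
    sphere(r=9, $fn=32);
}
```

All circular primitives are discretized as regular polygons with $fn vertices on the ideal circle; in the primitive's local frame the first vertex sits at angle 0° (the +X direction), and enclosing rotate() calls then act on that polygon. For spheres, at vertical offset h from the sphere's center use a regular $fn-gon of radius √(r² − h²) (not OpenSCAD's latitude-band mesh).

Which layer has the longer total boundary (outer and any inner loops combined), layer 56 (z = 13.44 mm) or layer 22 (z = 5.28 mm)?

layer 56 (z = 13.44 mm)

Layer 56 (z = 13.44): the sphere does not reach this height (|z−center|=9.940 > r=3.5); the sphere at (-4, 12.5) is not intersected at this z (|z−center|=9.940 > r=3); the r=9 sphere at (-4, 12.5) contributes a regular 32-gon of circumradius √(9²−0.56²) = 8.983 (perimeter = 2·32·8.983·sin(180°/32) = 56.35 mm); Merging all regions: only the r=9 sphere at (-4, 12.5) is present, so the union is just that shape — boundary = 56.35 mm. So its perimeter = 56.35 mm. Layer 22 (z = 5.28): the sphere: section is a regular 32-gon, circumradius = √(r²−h²) = √(3.5²−1.78²) = 3.014 (perimeter = 2·32·3.014·sin(180°/32) = 18.90 mm); the r=3 sphere at (-4, 12.5) slices to a regular 32-gon of circumradius 2.415 (√(r²−h²) with h=1.78 from center) (perimeter = 2·32·2.415·sin(180°/32) = 15.15 mm); the r=9 sphere at (-4, 12.5) contributes a regular 32-gon of circumradius √(9²−8.72²) = 2.227 (perimeter = 2·32·2.227·sin(180°/32) = 13.97 mm); Combining (union): the regions partially overlap (shared area 15.49 mm²), so the edge portions inside another operand are dropped and the merged outline is re-measured after clipping — boundary = 34.05 mm. So its perimeter = 34.05 mm. Layer 56 is larger (56.35 vs 34.05 mm).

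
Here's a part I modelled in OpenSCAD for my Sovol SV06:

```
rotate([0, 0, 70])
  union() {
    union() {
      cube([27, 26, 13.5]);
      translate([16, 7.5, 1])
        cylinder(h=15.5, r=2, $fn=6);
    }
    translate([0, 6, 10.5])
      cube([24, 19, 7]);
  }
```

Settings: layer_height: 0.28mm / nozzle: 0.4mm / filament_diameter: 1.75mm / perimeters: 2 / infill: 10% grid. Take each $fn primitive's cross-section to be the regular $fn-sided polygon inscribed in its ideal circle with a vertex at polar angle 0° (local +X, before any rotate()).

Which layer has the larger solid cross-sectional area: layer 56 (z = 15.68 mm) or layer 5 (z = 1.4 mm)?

Layer 56 (z = 15.68): the cube does not reach this height (z outside [0, 13.5]); the cylinder at (16, 7.5): section is a regular 6-gon, circumradius r=2 (area = (6/2)·2.000²·sin(360°/6) = 10.39 mm²); Merging all regions: only the r=2 cylinder at (16, 7.5) is present, so the union is just that shape — area = 10.39 mm²; the 24×19 cube at (0, 6) contributes its full rectangle (area 456.00 mm²); Merging all regions: the regions partially overlap — summed areas 466.39 mm² minus the doubly-counted overlap 9.90 mm² gives 456.50 mm² — area = 456.50 mm²; (rotated 70° about Z; rotation is an isometry so areas/perimeters/island counts are preserved). So its area = 456.50 mm². Layer 5 (z = 1.4): the cube is present — its section is the full 27×26 rectangle (area 702.00 mm²); the cylinder at (16, 7.5): section is a regular 6-gon, circumradius r=2 (area = (6/2)·2.000²·sin(360°/6) = 10.39 mm²); Combining (union): the r=2 cylinder at (16, 7.5) lies entirely inside the 27×26 cube, so the union is just the 27×26 cube — area = 702.00 mm²; the cube at (0, 6) is absent (z outside [10.5, 17.5]); Merging all regions: only that combined region is present, so the union is just that shape — area = 702.00 mm²; (whole slice rotated 70° about Z — lengths, areas and connectivity unchanged). So its area = 702.00 mm². Layer 5 is larger (702.00 vs 456.50 mm²).

layer 5 (z = 1.4 mm)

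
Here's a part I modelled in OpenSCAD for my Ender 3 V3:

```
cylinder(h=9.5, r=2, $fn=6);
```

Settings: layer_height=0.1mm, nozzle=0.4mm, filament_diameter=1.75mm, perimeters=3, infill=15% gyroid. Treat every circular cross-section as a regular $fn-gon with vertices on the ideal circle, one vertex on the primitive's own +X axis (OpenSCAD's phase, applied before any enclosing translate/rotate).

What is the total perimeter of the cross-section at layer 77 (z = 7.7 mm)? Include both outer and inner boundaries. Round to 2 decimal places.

12.00 mm

At z = 7.7 mm: the cylinder: section is a regular 6-gon, circumradius r=2 (perimeter = 2·6·2.000·sin(180°/6) = 12.00 mm). Overall, the cross-section is a single solid region. Total boundary length (outer) = 12.00 mm.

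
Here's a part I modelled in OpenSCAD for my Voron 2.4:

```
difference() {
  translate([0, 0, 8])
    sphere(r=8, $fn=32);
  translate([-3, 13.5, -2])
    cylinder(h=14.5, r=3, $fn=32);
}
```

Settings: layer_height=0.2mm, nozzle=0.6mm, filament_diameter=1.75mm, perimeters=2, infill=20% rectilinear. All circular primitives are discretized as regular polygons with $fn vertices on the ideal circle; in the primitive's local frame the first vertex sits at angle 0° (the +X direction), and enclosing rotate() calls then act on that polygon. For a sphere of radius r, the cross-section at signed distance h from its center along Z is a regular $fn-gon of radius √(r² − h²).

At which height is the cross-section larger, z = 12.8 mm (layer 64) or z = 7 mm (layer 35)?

layer 35 (z = 7 mm)

Layer 64 (z = 12.8): the r=8 sphere contributes a regular 32-gon of circumradius √(8²−4.8²) = 6.400 (area = (32/2)·6.400²·sin(360°/32) = 127.85 mm²); the cylinder at (-3, 13.5) is not intersected at this z (z outside [-2, 12.5]); Subtracting the remaining from the first: none of the subtracted shapes is present at this height, so the r=8 sphere is unchanged — area = 127.85 mm². So its area = 127.85 mm². Layer 35 (z = 7): the r=8 sphere slices to a regular 32-gon of circumradius 7.937 (√(r²−h²) with h=1 from center) (area = (32/2)·7.937²·sin(360°/32) = 196.65 mm²); the r=3 cylinder at (-3, 13.5) gives a regular 32-gon of circumradius 3 (constant along its height) (area = (32/2)·3.000²·sin(360°/32) = 28.09 mm²); After the difference (first − rest): starting from the r=8 sphere (196.65 mm²), the r=3 cylinder at (-3, 13.5) misses the remaining region (no effect) — area = 196.65 mm². So its area = 196.65 mm². Layer 35 is larger (196.65 vs 127.85 mm²).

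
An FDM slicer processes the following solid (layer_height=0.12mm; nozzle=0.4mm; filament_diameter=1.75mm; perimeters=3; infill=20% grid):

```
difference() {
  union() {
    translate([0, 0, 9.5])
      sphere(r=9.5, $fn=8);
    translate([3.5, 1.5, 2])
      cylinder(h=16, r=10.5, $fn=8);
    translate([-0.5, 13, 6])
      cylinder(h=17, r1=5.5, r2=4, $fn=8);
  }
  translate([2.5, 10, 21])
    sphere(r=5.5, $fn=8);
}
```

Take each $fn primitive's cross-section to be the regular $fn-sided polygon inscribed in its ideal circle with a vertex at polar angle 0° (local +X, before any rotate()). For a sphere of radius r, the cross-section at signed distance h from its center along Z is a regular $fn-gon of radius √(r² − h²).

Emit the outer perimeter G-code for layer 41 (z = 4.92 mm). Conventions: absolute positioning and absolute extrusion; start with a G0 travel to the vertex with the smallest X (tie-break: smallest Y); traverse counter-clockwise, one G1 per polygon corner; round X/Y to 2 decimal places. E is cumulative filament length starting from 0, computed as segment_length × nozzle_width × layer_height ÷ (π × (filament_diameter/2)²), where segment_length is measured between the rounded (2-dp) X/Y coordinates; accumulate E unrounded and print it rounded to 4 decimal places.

At z = 4.92 mm: the r=9.5 sphere slices to a regular 8-gon of circumradius 8.323 (√(r²−h²) with h=4.58 from center); the r=10.5 cylinder at (3.5, 1.5) gives a regular 8-gon of circumradius 10.5 (constant along its height); the cone at (-0.5, 13) is not intersected at this z (z outside [6, 23]); Combining (union): the regions partially overlap (shared area 175.12 mm²), so overlapping operands fuse into one piece — 1 connected region; the sphere at (2.5, 10) does not reach this height (|z−center|=16.080 > r=5.5); Taking the first minus the rest: none of the subtracted shapes is present at this height, so that combined region is unchanged — 1 connected region. The outline is a single polygon with 12 vertices. Extrusion per mm of travel: 0.4 × 0.12 / (π × 0.875²) = 0.019956. Accumulating E over each segment gives final E = 1.3349.

G0 X-8.32 Y0.00 Z4.92
G1 X-5.89 Y-5.89 E0.1272
G1 X0.00 Y-8.32 E0.2543
G1 X0.93 Y-7.94 E0.2744
G1 X3.50 Y-9.00 E0.3298
G1 X10.92 Y-5.92 E0.4902
G1 X14.00 Y1.50 E0.6505
G1 X10.92 Y8.92 E0.8108
G1 X3.50 Y12.00 E0.9711
G1 X-3.92 Y8.92 E1.1315
G1 X-5.04 Y6.24 E1.1894
G1 X-5.89 Y5.89 E1.2078
G1 X-8.32 Y0.00 E1.3349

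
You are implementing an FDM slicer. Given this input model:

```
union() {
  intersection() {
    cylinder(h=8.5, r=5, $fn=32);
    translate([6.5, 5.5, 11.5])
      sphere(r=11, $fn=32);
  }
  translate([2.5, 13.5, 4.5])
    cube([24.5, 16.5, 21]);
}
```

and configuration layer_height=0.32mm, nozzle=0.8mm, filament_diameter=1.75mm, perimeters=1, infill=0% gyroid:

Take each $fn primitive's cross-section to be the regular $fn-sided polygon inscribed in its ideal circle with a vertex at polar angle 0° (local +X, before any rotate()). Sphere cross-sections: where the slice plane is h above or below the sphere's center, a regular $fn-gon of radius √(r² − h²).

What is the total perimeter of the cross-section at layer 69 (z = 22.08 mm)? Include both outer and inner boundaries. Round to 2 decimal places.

82.00 mm

At z = 22.08 mm: the cylinder is not intersected at this z (z outside [0, 8.5]); the r=11 sphere at (6.5, 5.5) contributes a regular 32-gon of circumradius √(11²−10.58²) = 3.011 (perimeter = 2·32·3.011·sin(180°/32) = 18.89 mm); After intersecting: at least one operand is absent at this height, so nothing remains; the cube at (2.5, 13.5) (footprint 24.5×16.5) is included at this height (perimeter 82.00 mm); Taking the union: only the 24.5×16.5 cube at (2.5, 13.5) is present, so the union is just that shape — boundary = 82.00 mm. Overall, the cross-section is a single solid region. Total boundary length (outer) = 82.00 mm.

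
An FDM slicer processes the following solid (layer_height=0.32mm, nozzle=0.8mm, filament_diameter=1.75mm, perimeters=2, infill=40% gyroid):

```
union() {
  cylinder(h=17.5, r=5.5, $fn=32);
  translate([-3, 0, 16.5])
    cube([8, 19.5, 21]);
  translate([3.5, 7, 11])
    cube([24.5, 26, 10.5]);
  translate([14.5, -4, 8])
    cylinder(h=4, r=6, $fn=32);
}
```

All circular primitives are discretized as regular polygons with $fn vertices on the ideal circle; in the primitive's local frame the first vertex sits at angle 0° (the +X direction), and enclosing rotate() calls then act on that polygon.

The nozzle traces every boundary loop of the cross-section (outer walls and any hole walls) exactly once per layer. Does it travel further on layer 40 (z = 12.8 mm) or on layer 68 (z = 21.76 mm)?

layer 40 (z = 12.8 mm)

Layer 40 (z = 12.8): the cylinder: section is a regular 32-gon, circumradius r=5.5 (perimeter = 2·32·5.500·sin(180°/32) = 34.50 mm); the cube at (-3, 0) is not intersected at this z (z outside [16.5, 37.5]); the cube at (3.5, 7) (footprint 24.5×26) is included at this height (perimeter 101.00 mm); the cylinder at (14.5, -4) does not reach this height (z outside [8, 12]); Merging all regions: the 2 present regions are separate (no shared area or edge), so areas and boundary lengths simply add and each stays a separate island — boundary = 135.50 mm. So its perimeter = 135.50 mm. Layer 68 (z = 21.76): the cylinder does not reach this height (z outside [0, 17.5]); the cube at (-3, 0) is present — its section is the full 8×19.5 rectangle (perimeter 55.00 mm); the cube at (3.5, 7) is absent (z outside [11, 21.5]); the cylinder at (14.5, -4) does not reach this height (z outside [8, 12]); Taking the union: only the 8×19.5 cube at (-3, 0) is present, so the union is just that shape — boundary = 55.00 mm. So its perimeter = 55.00 mm. Layer 40 is larger (135.50 vs 55.00 mm).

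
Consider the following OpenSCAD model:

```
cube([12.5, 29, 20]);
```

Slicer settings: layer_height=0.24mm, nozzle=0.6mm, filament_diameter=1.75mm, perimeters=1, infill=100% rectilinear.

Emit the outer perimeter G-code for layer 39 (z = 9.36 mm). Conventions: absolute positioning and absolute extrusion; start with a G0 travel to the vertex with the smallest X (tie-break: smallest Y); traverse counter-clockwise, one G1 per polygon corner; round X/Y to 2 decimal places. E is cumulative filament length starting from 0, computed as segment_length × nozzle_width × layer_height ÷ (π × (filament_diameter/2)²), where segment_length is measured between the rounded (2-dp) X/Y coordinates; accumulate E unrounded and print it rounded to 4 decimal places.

At z = 9.36 mm: the cube is present — its section is the full 12.5×29 rectangle. The outline is a single polygon with 4 vertices. Extrusion per mm of travel: 0.6 × 0.24 / (π × 0.875²) = 0.059868. Accumulating E over each segment gives final E = 4.9691.

G0 X0.00 Y0.00 Z9.36
G1 X12.50 Y0.00 E0.7484
G1 X12.50 Y29.00 E2.4845
G1 X0.00 Y29.00 E3.2329
G1 X0.00 Y0.00 E4.9691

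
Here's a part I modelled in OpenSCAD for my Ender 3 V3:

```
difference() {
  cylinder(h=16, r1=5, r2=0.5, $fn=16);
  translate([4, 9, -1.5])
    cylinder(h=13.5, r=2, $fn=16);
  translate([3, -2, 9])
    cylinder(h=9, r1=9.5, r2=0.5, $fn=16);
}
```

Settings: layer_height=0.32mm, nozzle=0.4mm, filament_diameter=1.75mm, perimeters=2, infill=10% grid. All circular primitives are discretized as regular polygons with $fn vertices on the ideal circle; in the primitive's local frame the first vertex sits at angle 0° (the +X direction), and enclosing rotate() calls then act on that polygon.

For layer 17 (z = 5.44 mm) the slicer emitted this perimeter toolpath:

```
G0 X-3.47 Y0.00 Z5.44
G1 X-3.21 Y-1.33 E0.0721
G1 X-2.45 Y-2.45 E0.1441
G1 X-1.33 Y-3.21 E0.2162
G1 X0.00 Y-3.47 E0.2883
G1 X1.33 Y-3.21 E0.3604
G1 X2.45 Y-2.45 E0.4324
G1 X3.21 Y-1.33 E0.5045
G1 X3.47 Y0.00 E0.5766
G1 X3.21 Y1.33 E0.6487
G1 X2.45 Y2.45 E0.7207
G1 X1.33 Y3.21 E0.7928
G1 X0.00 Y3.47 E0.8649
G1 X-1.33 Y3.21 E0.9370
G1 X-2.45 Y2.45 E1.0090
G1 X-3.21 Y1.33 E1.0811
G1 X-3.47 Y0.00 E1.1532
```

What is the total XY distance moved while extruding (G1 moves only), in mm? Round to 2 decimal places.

Sum the Euclidean lengths of each G1 segment: total = 21.67 mm.

21.67 mm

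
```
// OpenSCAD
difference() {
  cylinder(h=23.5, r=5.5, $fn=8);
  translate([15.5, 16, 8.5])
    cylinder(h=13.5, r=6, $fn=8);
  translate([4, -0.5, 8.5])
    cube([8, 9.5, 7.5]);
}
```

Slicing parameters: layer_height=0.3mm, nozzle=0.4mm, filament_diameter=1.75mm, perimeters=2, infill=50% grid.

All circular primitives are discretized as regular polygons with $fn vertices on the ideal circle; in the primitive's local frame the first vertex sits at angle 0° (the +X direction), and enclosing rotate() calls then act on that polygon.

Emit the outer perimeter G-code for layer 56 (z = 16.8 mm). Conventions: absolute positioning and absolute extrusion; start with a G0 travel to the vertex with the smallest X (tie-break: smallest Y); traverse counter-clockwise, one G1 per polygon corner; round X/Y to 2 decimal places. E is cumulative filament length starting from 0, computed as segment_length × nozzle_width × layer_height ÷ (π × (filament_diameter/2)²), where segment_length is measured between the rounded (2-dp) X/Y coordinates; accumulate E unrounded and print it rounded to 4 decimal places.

At z = 16.8 mm: the r=5.5 cylinder gives a regular 8-gon of circumradius 5.5 (constant along its height); the r=6 cylinder at (15.5, 16) contributes a regular 8-gon of circumradius 6; the cube at (4, -0.5) is absent (z outside [8.5, 16]); Taking the first minus the rest: starting from the r=5.5 cylinder, the r=6 cylinder at (15.5, 16) misses the remaining region (no effect) — 1 connected region. The outline is a single polygon with 8 vertices. Extrusion per mm of travel: 0.4 × 0.3 / (π × 0.875²) = 0.049890. Accumulating E over each segment gives final E = 1.6803.

G0 X-5.50 Y0.00 Z16.80
G1 X-3.89 Y-3.89 E0.2100
G1 X0.00 Y-5.50 E0.4201
G1 X3.89 Y-3.89 E0.6301
G1 X5.50 Y0.00 E0.8402
G1 X3.89 Y3.89 E1.0502
G1 X0.00 Y5.50 E1.2602
G1 X-3.89 Y3.89 E1.4703
G1 X-5.50 Y0.00 E1.6803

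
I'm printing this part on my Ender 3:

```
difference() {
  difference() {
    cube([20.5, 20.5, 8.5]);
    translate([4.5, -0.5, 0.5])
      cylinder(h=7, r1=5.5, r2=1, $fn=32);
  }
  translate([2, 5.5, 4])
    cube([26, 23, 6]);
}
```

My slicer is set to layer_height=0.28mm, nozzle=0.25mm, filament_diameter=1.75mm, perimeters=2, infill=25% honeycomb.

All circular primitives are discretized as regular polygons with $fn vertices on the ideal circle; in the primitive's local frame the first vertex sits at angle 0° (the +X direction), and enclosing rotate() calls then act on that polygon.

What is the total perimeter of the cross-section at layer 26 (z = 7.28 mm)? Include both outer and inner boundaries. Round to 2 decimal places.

82.50 mm

At z = 7.28 mm: the cube (footprint 20.5×20.5) is included at this height (perimeter 82.00 mm); the cone at (4.5, -0.5) contributes a regular 32-gon of circumradius 1.141 (interpolated between r1=5.5 and r2=1 at t=0.969) (perimeter = 2·32·1.141·sin(180°/32) = 7.16 mm); After the difference (first − rest): starting from the 20.5×20.5 cube, the cone at (4.5, -0.5) partially overlaps it — only the 0.93 mm² overlap (of its 4.07 mm²) is removed, clipping the outline — boundary = 82.50 mm; the cube at (2, 5.5) (footprint 26×23) is included at this height (perimeter 98.00 mm); After the difference (first − rest): starting from the result so far, the 26×23 cube at (2, 5.5) partially overlaps it — only the 277.50 mm² overlap (of its 598.00 mm²) is removed, clipping the outline — boundary = 82.50 mm. Overall, the cross-section is a single solid region. Total boundary length (outer) = 82.50 mm.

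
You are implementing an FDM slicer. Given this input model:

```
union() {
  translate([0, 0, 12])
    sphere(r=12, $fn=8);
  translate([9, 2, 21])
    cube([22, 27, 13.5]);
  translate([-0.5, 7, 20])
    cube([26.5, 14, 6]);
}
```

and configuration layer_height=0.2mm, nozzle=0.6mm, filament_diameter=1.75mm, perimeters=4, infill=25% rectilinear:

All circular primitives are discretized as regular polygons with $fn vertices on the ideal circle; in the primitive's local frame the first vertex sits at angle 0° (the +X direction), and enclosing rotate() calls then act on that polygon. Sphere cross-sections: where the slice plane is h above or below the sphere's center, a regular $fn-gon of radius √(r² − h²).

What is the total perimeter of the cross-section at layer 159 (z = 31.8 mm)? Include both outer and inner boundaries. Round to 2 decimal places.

98.00 mm

At z = 31.8 mm: the sphere is absent (|z−center|=19.800 > r=12); the 22×27 cube at (9, 2) contributes its full rectangle (perimeter 98.00 mm); the cube at (-0.5, 7) is absent (z outside [20, 26]); Combining (union): only the 22×27 cube at (9, 2) is present, so the union is just that shape — boundary = 98.00 mm. Overall, the cross-section is a single solid region. Total boundary length (outer) = 98.00 mm.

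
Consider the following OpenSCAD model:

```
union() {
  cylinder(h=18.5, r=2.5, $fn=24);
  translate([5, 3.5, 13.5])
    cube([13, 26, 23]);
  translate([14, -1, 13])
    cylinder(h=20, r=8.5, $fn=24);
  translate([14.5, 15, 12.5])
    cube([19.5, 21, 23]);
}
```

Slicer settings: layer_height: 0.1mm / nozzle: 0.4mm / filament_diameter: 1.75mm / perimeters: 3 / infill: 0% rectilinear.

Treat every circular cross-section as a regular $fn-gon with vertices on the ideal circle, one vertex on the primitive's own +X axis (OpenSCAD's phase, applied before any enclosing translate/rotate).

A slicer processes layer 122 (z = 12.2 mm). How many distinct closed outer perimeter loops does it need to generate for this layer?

1

At z = 12.2 mm: the r=2.5 cylinder contributes a regular 24-gon of circumradius 2.5; the cube at (5, 3.5) is absent (z outside [13.5, 36.5]); the cylinder at (14, -1) does not reach this height (z outside [13, 33]); the cube at (14.5, 15) does not reach this height (z outside [12.5, 35.5]); Merging all regions: only the r=2.5 cylinder is present, so the union is just that shape — 1 connected region. The result has 1 disconnected region.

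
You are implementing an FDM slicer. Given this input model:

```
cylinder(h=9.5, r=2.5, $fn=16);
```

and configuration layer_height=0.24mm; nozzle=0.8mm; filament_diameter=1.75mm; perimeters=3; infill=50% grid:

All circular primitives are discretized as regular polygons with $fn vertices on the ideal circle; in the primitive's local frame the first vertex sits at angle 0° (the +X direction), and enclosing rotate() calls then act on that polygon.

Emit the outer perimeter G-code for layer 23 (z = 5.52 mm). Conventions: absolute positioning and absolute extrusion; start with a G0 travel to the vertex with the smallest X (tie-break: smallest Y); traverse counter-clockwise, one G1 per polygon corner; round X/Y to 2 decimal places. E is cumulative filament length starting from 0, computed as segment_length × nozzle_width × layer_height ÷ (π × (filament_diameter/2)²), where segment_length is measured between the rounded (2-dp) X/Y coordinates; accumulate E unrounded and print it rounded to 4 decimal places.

G0 X-2.50 Y0.00 Z5.52
G1 X-2.31 Y-0.96 E0.0781
G1 X-1.77 Y-1.77 E0.1558
G1 X-0.96 Y-2.31 E0.2335
G1 X0.00 Y-2.50 E0.3117
G1 X0.96 Y-2.31 E0.3898
G1 X1.77 Y-1.77 E0.4675
G1 X2.31 Y-0.96 E0.5452
G1 X2.50 Y0.00 E0.6233
G1 X2.31 Y0.96 E0.7014
G1 X1.77 Y1.77 E0.7791
G1 X0.96 Y2.31 E0.8568
G1 X0.00 Y2.50 E0.9350
G1 X-0.96 Y2.31 E1.0131
G1 X-1.77 Y1.77 E1.0908
G1 X-2.31 Y0.96 E1.1685
G1 X-2.50 Y0.00 E1.2466

At z = 5.52 mm: the r=2.5 cylinder contributes a regular 16-gon of circumradius 2.5. The outline is a single polygon with 16 vertices. Extrusion per mm of travel: 0.8 × 0.24 / (π × 0.875²) = 0.079824. Accumulating E over each segment gives final E = 1.2466.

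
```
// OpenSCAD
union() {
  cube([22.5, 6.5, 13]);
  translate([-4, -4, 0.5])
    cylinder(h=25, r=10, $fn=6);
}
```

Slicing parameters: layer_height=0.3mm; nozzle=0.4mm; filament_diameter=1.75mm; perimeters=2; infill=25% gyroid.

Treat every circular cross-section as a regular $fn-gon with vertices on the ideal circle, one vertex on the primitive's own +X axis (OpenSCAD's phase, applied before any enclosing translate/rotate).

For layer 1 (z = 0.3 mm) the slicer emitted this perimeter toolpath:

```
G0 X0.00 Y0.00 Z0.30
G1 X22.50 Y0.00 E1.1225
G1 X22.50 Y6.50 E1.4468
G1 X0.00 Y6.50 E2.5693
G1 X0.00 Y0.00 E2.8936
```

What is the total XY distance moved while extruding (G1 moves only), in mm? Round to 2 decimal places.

Sum the Euclidean lengths of each G1 segment: total = 58.00 mm.

58.00 mm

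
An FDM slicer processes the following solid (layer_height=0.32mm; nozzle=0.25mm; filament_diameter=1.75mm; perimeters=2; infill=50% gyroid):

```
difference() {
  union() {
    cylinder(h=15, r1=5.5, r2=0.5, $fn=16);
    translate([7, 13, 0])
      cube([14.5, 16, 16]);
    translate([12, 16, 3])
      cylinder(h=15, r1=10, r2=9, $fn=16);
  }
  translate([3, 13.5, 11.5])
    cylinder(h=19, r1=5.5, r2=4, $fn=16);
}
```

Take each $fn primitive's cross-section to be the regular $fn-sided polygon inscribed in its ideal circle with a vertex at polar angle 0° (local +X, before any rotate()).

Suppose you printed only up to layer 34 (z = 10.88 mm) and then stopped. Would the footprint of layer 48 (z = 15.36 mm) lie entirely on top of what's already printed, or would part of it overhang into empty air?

Compare the two slices. At z = 10.88: the cone: at t=0.725 of its height the radius interpolates to r₁+(r₂−r₁)t = 1.873, giving a regular 16-gon of that circumradius (area = (16/2)·1.873²·sin(360°/16) = 10.74 mm²); the 14.5×16 cube at (7, 13) contributes its full rectangle (area 232.00 mm²); the cone at (12, 16) contributes a regular 16-gon of circumradius 9.475 (interpolated between r1=10 and r2=9 at t=0.525) (area = (16/2)·9.475²·sin(360°/16) = 274.83 mm²); Taking the union: the regions partially overlap — summed areas 517.57 mm² minus the doubly-counted overlap 155.68 mm² gives 361.89 mm² — area = 361.89 mm²; the cone at (3, 13.5) does not reach this height (z outside [11.5, 30.5]); After the difference (first − rest): none of the subtracted shapes is present at this height, so the result so far is unchanged — area = 361.89 mm². At z = 15.36: the cone is not intersected at this z (z outside [0, 15]); the cube at (7, 13) (footprint 14.5×16) is included at this height (area 232.00 mm²); the cone at (12, 16): at t=0.824 of its height the radius interpolates to r₁+(r₂−r₁)t = 9.176, giving a regular 16-gon of that circumradius (area = (16/2)·9.176²·sin(360°/16) = 257.77 mm²); Merging all regions: the regions partially overlap — summed areas 489.77 mm² minus the doubly-counted overlap 148.95 mm² gives 340.82 mm² — area = 340.82 mm²; the cone at (3, 13.5): at t=0.203 of its height the radius interpolates to r₁+(r₂−r₁)t = 5.195, giving a regular 16-gon of that circumradius (area = (16/2)·5.195²·sin(360°/16) = 82.63 mm²); Taking the first minus the rest: starting from the result so far (340.82 mm²), the cone at (3, 13.5) partially overlaps it — only the 33.54 mm² overlap (of its 82.63 mm²) is removed, clipping the outline — area = 307.29 mm². Checking containment: the cross-section at z = 15.36 is a subset of the cross-section at z = 10.88.

entirely on top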